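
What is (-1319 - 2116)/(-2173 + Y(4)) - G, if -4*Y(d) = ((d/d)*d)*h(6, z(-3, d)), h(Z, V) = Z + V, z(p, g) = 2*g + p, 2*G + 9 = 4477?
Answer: -1625207/728 ≈ -2232.4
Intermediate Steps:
G = 2234 (G = -9/2 + (½)*4477 = -9/2 + 4477/2 = 2234)
z(p, g) = p + 2*g
h(Z, V) = V + Z
Y(d) = -d*(3 + 2*d)/4 (Y(d) = -(d/d)*d*((-3 + 2*d) + 6)/4 = -1*d*(3 + 2*d)/4 = -d*(3 + 2*d)/4)
(-1319 - 2116)/(-2173 + Y(4)) - G = (-1319 - 2116)/(-2173 - ¼*4*(3 + 2*4)) - 1*2234 = -3435/(-2173 - ¼*4*(3 + 8)) - 2234 = -3435/(-2173 - ¼*4*11) - 2234 = -3435/(-2173 - 11) - 2234 = -3435/(-2184) - 2234 = -3435*(-1/2184) - 2234 = 1145/728 - 2234 = -1625207/728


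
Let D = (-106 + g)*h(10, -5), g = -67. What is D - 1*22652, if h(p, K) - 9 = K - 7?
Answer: -22133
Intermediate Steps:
h(p, K) = 2 + K (h(p, K) = 9 + (K - 7) = 9 + (-7 + K) = 2 + K)
D = 519 (D = (-106 - 67)*(2 - 5) = -173*(-3) = 519)
D - 1*22652 = 519 - 1*22652 = 519 - 22652 = -22133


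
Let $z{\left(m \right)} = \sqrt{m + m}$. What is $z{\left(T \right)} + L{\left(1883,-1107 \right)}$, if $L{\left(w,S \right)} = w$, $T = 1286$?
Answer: $1883 + 2 \sqrt{643} \approx 1933.7$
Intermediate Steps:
$z{\left(m \right)} = \sqrt{2} \sqrt{m}$ ($z{\left(m \right)} = \sqrt{2 m} = \sqrt{2} \sqrt{m}$)
$z{\left(T \right)} + L{\left(1883,-1107 \right)} = \sqrt{2} \sqrt{1286} + 1883 = 2 \sqrt{643} + 1883 = 1883 + 2 \sqrt{643}$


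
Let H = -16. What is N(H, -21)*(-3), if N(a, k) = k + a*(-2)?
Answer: -33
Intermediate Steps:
N(a, k) = k - 2*a
N(H, -21)*(-3) = (-21 - 2*(-16))*(-3) = (-21 + 32)*(-3) = 11*(-3) = -33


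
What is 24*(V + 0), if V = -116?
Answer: -2784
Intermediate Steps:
24*(V + 0) = 24*(-116 + 0) = 24*(-116) = -2784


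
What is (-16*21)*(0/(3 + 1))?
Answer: 0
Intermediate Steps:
(-16*21)*(0/(3 + 1)) = -336*0/4 = -84*0 = -336*0 = 0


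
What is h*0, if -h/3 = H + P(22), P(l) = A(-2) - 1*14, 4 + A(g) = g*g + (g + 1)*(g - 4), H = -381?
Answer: 0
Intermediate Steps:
A(g) = -4 + g² + (1 + g)*(-4 + g) (A(g) = -4 + (g*g + (g + 1)*(g - 4)) = -4 + (g² + (1 + g)*(-4 + g)) = -4 + g² + (1 + g)*(-4 + g))
P(l) = -8 (P(l) = (-8 - 3*(-2) + 2*(-2)²) - 1*14 = (-8 + 6 + 2*4) - 14 = (-8 + 6 + 8) - 14 = 6 - 14 = -8)
h = 1167 (h = -3*(-381 - 8) = -3*(-389) = 1167)
h*0 = 1167*0 = 0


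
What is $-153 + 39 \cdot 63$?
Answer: $2304$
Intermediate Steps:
$-153 + 39 \cdot 63 = -153 + 2457 = 2304$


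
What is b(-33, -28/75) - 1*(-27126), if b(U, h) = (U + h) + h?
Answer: 2031919/75 ≈ 27092.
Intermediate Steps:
b(U, h) = U + 2*h
b(-33, -28/75) - 1*(-27126) = (-33 + 2*(-28/75)) - 1*(-27126) = (-33 + 2*(-28*1/75)) + 27126 = (-33 + 2*(-28/75)) + 27126 = (-33 - 56/75) + 27126 = -2531/75 + 27126 = 2031919/75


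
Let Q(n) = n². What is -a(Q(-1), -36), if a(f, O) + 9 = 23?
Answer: -14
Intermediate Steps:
a(f, O) = 14 (a(f, O) = -9 + 23 = 14)
-a(Q(-1), -36) = -1*14 = -14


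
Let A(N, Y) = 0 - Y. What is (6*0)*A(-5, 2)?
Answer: 0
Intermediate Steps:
A(N, Y) = -Y
(6*0)*A(-5, 2) = (6*0)*(-1*2) = 0*(-2) = 0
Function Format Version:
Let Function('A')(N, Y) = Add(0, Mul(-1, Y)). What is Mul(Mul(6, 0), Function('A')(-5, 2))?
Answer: 0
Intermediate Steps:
Function('A')(N, Y) = Mul(-1, Y)
Mul(Mul(6, 0), Function('A')(-5, 2)) = Mul(Mul(6, 0), Mul(-1, 2)) = Mul(0, -2) = 0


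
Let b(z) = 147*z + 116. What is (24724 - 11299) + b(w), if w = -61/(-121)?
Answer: 1647428/121 ≈ 13615.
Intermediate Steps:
w = 61/121 (w = -61*(-1/121) = 61/121 ≈ 0.50413)
b(z) = 116 + 147*z
(24724 - 11299) + b(w) = (24724 - 11299) + (116 + 147*(61/121)) = 13425 + (116 + 8967/121) = 13425 + 23003/121 = 1647428/121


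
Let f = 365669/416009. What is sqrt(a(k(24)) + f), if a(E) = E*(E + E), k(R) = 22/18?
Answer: sqrt(54203213312303)/3744081 ≈ 1.9664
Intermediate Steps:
k(R) = 11/9 (k(R) = 22*(1/18) = 11/9)
a(E) = 2*E**2 (a(E) = E*(2*E) = 2*E**2)
f = 365669/416009 (f = 365669*(1/416009) = 365669/416009 ≈ 0.87899)
sqrt(a(k(24)) + f) = sqrt(2*(11/9)**2 + 365669/416009) = sqrt(2*(121/81) + 365669/416009) = sqrt(242/81 + 365669/416009) = sqrt(130293367/33696729) = sqrt(54203213312303)/3744081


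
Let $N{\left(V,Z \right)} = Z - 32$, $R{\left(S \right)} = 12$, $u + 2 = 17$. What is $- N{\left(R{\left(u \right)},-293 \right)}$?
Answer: $325$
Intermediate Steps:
$u = 15$ ($u = -2 + 17 = 15$)
$N{\left(V,Z \right)} = -32 + Z$ ($N{\left(V,Z \right)} = Z - 32 = -32 + Z$)
$- N{\left(R{\left(u \right)},-293 \right)} = - (-32 - 293) = \left(-1\right) \left(-325\right) = 325$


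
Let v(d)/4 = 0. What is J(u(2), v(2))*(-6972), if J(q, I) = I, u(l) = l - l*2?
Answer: 0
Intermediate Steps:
v(d) = 0 (v(d) = 4*0 = 0)
u(l) = -l (u(l) = l - 2*l = -l)
J(u(2), v(2))*(-6972) = 0*(-6972) = 0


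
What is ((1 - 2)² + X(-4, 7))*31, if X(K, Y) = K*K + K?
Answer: 403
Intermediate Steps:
X(K, Y) = K + K² (X(K, Y) = K² + K = K + K²)
((1 - 2)² + X(-4, 7))*31 = ((1 - 2)² - 4*(1 - 4))*31 = ((-1)² - 4*(-3))*31 = (1 + 12)*31 = 13*31 = 403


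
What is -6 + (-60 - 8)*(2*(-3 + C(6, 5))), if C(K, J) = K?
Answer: -414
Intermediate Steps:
-6 + (-60 - 8)*(2*(-3 + C(6, 5))) = -6 + (-60 - 8)*(2*(-3 + 6)) = -6 - 136*3 = -6 - 68*6 = -6 - 408 = -414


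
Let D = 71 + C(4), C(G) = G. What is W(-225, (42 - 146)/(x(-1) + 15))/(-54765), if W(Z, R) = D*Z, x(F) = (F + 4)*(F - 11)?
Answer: 375/1217 ≈ 0.30813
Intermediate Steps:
x(F) = (-11 + F)*(4 + F) (x(F) = (4 + F)*(-11 + F) = (-11 + F)*(4 + F))
D = 75 (D = 71 + 4 = 75)
W(Z, R) = 75*Z
W(-225, (42 - 146)/(x(-1) + 15))/(-54765) = (75*(-225))/(-54765) = -16875*(-1/54765) = 375/1217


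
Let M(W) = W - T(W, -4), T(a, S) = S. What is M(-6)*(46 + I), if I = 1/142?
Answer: -6533/71 ≈ -92.014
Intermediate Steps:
I = 1/142 ≈ 0.0070423
M(W) = 4 + W (M(W) = W - 1*(-4) = W + 4 = 4 + W)
M(-6)*(46 + I) = (4 - 6)*(46 + 1/142) = -2*6533/142 = -6533/71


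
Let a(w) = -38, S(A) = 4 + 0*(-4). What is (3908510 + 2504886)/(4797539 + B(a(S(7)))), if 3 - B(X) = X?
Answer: 1603349/1199395 ≈ 1.3368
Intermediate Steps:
S(A) = 4 (S(A) = 4 + 0 = 4)
B(X) = 3 - X
(3908510 + 2504886)/(4797539 + B(a(S(7)))) = (3908510 + 2504886)/(4797539 + (3 - 1*(-38))) = 6413396/(4797539 + (3 + 38)) = 6413396/(4797539 + 41) = 6413396/4797580 = 6413396*(1/4797580) = 1603349/1199395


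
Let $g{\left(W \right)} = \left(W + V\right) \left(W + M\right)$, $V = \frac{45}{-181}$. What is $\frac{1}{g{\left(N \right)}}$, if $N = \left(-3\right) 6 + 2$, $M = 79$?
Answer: $- \frac{181}{185283} \approx -0.00097688$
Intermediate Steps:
$V = - \frac{45}{181}$ ($V = 45 \left(- \frac{1}{181}\right) = - \frac{45}{181} \approx -0.24862$)
$N = -16$ ($N = -18 + 2 = -16$)
$g{\left(W \right)} = \left(79 + W\right) \left(- \frac{45}{181} + W\right)$ ($g{\left(W \right)} = \left(W - \frac{45}{181}\right) \left(W + 79\right) = \left(- \frac{45}{181} + W\right) \left(79 + W\right) = \left(79 + W\right) \left(- \frac{45}{181} + W\right)$)
$\frac{1}{g{\left(N \right)}} = \frac{1}{- \frac{3555}{181} + \left(-16\right)^{2} + \frac{14254}{181} \left(-16\right)} = \frac{1}{- \frac{3555}{181} + 256 - \frac{228064}{181}} = \frac{1}{- \frac{185283}{181}} = - \frac{181}{185283}$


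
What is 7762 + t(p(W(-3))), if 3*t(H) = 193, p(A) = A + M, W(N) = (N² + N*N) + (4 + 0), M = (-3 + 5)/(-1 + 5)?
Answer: 23479/3 ≈ 7826.3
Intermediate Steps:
M = ½ (M = 2/4 = 2*(¼) = ½ ≈ 0.50000)
W(N) = 4 + 2*N² (W(N) = (N² + N²) + 4 = 2*N² + 4 = 4 + 2*N²)
p(A) = ½ + A (p(A) = A + ½ = ½ + A)
t(H) = 193/3 (t(H) = (⅓)*193 = 193/3)
7762 + t(p(W(-3))) = 7762 + 193/3 = 23479/3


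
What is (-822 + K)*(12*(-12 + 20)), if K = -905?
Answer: -165792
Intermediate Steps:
(-822 + K)*(12*(-12 + 20)) = (-822 - 905)*(12*(-12 + 20)) = -20724*8 = -1727*96 = -165792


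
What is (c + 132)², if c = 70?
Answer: 40804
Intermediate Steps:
(c + 132)² = (70 + 132)² = 202² = 40804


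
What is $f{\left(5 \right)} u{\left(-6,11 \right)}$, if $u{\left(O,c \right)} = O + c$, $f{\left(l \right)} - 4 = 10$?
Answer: $70$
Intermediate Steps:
$f{\left(l \right)} = 14$ ($f{\left(l \right)} = 4 + 10 = 14$)
$f{\left(5 \right)} u{\left(-6,11 \right)} = 14 \left(-6 + 11\right) = 14 \cdot 5 = 70$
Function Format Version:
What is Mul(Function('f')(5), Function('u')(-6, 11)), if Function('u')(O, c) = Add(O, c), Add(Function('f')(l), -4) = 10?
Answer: 70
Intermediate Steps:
Function('f')(l) = 14 (Function('f')(l) = Add(4, 10) = 14)
Mul(Function('f')(5), Function('u')(-6, 11)) = Mul(14, Add(-6, 11)) = Mul(14, 5) = 70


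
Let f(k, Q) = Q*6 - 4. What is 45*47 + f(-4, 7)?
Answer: 2153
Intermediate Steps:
f(k, Q) = -4 + 6*Q (f(k, Q) = 6*Q - 4 = -4 + 6*Q)
45*47 + f(-4, 7) = 45*47 + (-4 + 6*7) = 2115 + (-4 + 42) = 2115 + 38 = 2153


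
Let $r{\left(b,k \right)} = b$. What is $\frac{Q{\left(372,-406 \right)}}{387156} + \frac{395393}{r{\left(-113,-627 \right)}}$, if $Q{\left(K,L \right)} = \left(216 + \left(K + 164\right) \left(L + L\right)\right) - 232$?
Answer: $- \frac{3480180803}{994287} \approx -3500.2$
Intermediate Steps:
$Q{\left(K,L \right)} = -16 + 2 L \left(164 + K\right)$ ($Q{\left(K,L \right)} = \left(216 + \left(164 + K\right) 2 L\right) - 232 = \left(216 + 2 L \left(164 + K\right)\right) - 232 = -16 + 2 L \left(164 + K\right)$)
$\frac{Q{\left(372,-406 \right)}}{387156} + \frac{395393}{r{\left(-113,-627 \right)}} = \frac{-16 + 328 \left(-406\right) + 2 \cdot 372 \left(-406\right)}{387156} + \frac{395393}{-113} = \left(-16 - 133168 - 302064\right) \frac{1}{387156} + 395393 \left(- \frac{1}{113}\right) = \left(-435248\right) \frac{1}{387156} - \frac{395393}{113} = - \frac{9892}{8799} - \frac{395393}{113} = - \frac{3480180803}{994287}$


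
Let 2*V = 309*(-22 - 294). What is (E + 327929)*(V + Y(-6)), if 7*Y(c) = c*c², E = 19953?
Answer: -118965207540/7 ≈ -1.6995e+10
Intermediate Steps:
V = -48822 (V = (309*(-22 - 294))/2 = (309*(-316))/2 = (½)*(-97644) = -48822)
Y(c) = c³/7 (Y(c) = (c*c²)/7 = c³/7)
(E + 327929)*(V + Y(-6)) = (19953 + 327929)*(-48822 + (⅐)*(-6)³) = 347882*(-48822 + (⅐)*(-216)) = 347882*(-48822 - 216/7) = 347882*(-341970/7) = -118965207540/7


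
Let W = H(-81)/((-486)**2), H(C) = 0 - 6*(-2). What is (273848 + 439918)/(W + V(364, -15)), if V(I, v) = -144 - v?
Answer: -7024528089/1269553 ≈ -5533.1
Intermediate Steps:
H(C) = 12 (H(C) = 0 + 12 = 12)
W = 1/19683 (W = 12/((-486)**2) = 12/236196 = 12*(1/236196) = 1/19683 ≈ 5.0805e-5)
(273848 + 439918)/(W + V(364, -15)) = (273848 + 439918)/(1/19683 + (-144 - 1*(-15))) = 713766/(1/19683 + (-144 + 15)) = 713766/(1/19683 - 129) = 713766/(-2539106/19683) = 713766*(-19683/2539106) = -7024528089/1269553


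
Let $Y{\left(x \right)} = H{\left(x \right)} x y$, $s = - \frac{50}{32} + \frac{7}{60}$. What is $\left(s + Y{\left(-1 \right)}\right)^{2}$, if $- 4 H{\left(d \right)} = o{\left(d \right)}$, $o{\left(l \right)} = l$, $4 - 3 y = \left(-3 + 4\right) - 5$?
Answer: $\frac{28561}{6400} \approx 4.4627$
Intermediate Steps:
$y = \frac{8}{3}$ ($y = \frac{4}{3} - \frac{\left(-3 + 4\right) - 5}{3} = \frac{4}{3} - \frac{1 - 5}{3} = \frac{4}{3} - - \frac{4}{3} = \frac{4}{3} + \frac{4}{3} = \frac{8}{3} \approx 2.6667$)
$H{\left(d \right)} = - \frac{d}{4}$
$s = - \frac{347}{240}$ ($s = \left(-50\right) \frac{1}{32} + 7 \cdot \frac{1}{60} = - \frac{25}{16} + \frac{7}{60} = - \frac{347}{240} \approx -1.4458$)
$Y{\left(x \right)} = - \frac{2 x^{2}}{3}$ ($Y{\left(x \right)} = - \frac{x}{4} x \frac{8}{3} = - \frac{x^{2}}{4} \cdot \frac{8}{3} = - \frac{2 x^{2}}{3}$)
$\left(s + Y{\left(-1 \right)}\right)^{2} = \left(- \frac{347}{240} - \frac{2 \left(-1\right)^{2}}{3}\right)^{2} = \left(- \frac{347}{240} - \frac{2}{3}\right)^{2} = \left(- \frac{169}{80}\right)^{2} = \frac{28561}{6400}$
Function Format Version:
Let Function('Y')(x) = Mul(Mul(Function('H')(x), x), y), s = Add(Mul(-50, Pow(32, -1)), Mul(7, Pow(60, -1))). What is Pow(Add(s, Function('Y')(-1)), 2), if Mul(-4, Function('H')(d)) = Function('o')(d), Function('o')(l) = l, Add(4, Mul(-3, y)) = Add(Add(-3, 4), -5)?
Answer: Rational(28561, 6400) ≈ 4.4627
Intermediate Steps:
y = Rational(8, 3) (y = Add(Rational(4, 3), Mul(Rational(-1, 3), Add(Add(-3, 4), -5))) = Add(Rational(4, 3), Mul(Rational(-1, 3), Add(1, -5))) = Add(Rational(4, 3), Mul(Rational(-1, 3), -4)) = Add(Rational(4, 3), Rational(4, 3)) = Rational(8, 3) ≈ 2.6667)
Function('H')(d) = Mul(Rational(-1, 4), d)
s = Rational(-347, 240) (s = Add(Mul(-50, Rational(1, 32)), Mul(7, Rational(1, 60))) = Add(Rational(-25, 16), Rational(7, 60)) = Rational(-347, 240) ≈ -1.4458)
Function('Y')(x) = Mul(Rational(-2, 3), Pow(x, 2)) (Function('Y')(x) = Mul(Mul(Mul(Rational(-1, 4), x), x), Rational(8, 3)) = Mul(Mul(Rational(-1, 4), Pow(x, 2)), Rational(8, 3)) = Mul(Rational(-2, 3), Pow(x, 2)))
Pow(Add(s, Function('Y')(-1)), 2) = Pow(Add(Rational(-347, 240), Mul(Rational(-2, 3), Pow(-1, 2))), 2) = Pow(Add(Rational(-347, 240), Mul(Rational(-2, 3), 1)), 2) = Pow(Add(Rational(-347, 240), Rational(-2, 3)), 2) = Pow(Rational(-169, 80), 2) = Rational(28561, 6400)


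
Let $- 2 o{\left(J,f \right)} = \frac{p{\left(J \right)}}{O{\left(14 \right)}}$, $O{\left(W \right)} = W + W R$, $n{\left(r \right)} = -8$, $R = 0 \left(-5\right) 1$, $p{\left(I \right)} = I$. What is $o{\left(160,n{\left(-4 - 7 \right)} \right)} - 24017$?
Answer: $- \frac{168159}{7} \approx -24023.0$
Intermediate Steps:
$R = 0$ ($R = 0 \cdot 1 = 0$)
$O{\left(W \right)} = W$ ($O{\left(W \right)} = W + W 0 = W + 0 = W$)
$o{\left(J,f \right)} = - \frac{J}{28}$ ($o{\left(J,f \right)} = - \frac{J \frac{1}{14}}{2} = - \frac{\frac{1}{14} J}{2} = - \frac{J}{28}$)
$o{\left(160,n{\left(-4 - 7 \right)} \right)} - 24017 = \left(- \frac{1}{28}\right) 160 - 24017 = - \frac{40}{7} - 24017 = - \frac{168159}{7}$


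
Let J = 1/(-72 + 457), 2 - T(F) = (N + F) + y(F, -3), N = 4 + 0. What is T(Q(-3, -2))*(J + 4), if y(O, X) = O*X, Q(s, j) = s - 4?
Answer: -24656/385 ≈ -64.042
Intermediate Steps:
N = 4
Q(s, j) = -4 + s
T(F) = -2 + 2*F (T(F) = 2 - ((4 + F) + F*(-3)) = 2 - ((4 + F) - 3*F) = 2 - (4 - 2*F) = 2 + (-4 + 2*F) = -2 + 2*F)
J = 1/385 ≈ 0.0025974
T(Q(-3, -2))*(J + 4) = (-2 + 2*(-4 - 3))*(1/385 + 4) = (-2 + 2*(-7))*(1541/385) = (-2 - 14)*(1541/385) = -16*1541/385 = -24656/385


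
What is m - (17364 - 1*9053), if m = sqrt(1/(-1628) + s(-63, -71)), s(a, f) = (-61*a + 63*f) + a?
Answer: -8311 + I*sqrt(459179435)/814 ≈ -8311.0 + 26.325*I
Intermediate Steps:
s(a, f) = -60*a + 63*f
m = I*sqrt(459179435)/814 (m = sqrt(1/(-1628) + (-60*(-63) + 63*(-71))) = sqrt(-1/1628 + (3780 - 4473)) = sqrt(-1/1628 - 693) = sqrt(-1128205/1628) = I*sqrt(459179435)/814 ≈ 26.325*I)
m - (17364 - 1*9053) = I*sqrt(459179435)/814 - (17364 - 1*9053) = I*sqrt(459179435)/814 - (17364 - 9053) = I*sqrt(459179435)/814 - 1*8311 = I*sqrt(459179435)/814 - 8311 = -8311 + I*sqrt(459179435)/814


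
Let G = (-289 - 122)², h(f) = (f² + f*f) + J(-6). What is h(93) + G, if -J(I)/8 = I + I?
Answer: 186315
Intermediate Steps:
J(I) = -16*I (J(I) = -8*(I + I) = -16*I)
h(f) = 96 + 2*f² (h(f) = (f² + f*f) - 16*(-6) = (f² + f²) + 96 = 2*f² + 96 = 96 + 2*f²)
G = 168921 (G = (-411)² = 168921)
h(93) + G = (96 + 2*93²) + 168921 = (96 + 2*8649) + 168921 = (96 + 17298) + 168921 = 17394 + 168921 = 186315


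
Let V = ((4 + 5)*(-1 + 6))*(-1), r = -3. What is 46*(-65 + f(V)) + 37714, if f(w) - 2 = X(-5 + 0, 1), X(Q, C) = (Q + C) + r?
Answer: 34494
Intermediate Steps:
X(Q, C) = -3 + C + Q (X(Q, C) = (Q + C) - 3 = (C + Q) - 3 = -3 + C + Q)
V = -45 (V = (9*5)*(-1) = 45*(-1) = -45)
f(w) = -5 (f(w) = 2 + (-3 + 1 + (-5 + 0)) = 2 + (-3 + 1 - 5) = 2 - 7 = -5)
46*(-65 + f(V)) + 37714 = 46*(-65 - 5) + 37714 = 46*(-70) + 37714 = -3220 + 37714 = 34494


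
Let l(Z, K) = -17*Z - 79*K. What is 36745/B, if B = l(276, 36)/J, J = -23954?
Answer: 440094865/3768 ≈ 1.1680e+5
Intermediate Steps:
l(Z, K) = -79*K - 17*Z
B = 3768/11977 (B = (-79*36 - 17*276)/(-23954) = (-2844 - 4692)*(-1/23954) = -7536*(-1/23954) = 3768/11977 ≈ 0.31460)
36745/B = 36745/(3768/11977) = 36745*(11977/3768) = 440094865/3768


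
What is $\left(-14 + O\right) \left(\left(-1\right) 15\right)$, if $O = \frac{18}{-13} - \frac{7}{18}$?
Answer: $\frac{18455}{78} \approx 236.6$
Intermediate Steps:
$O = - \frac{415}{234}$ ($O = 18 \left(- \frac{1}{13}\right) - \frac{7}{18} = - \frac{18}{13} - \frac{7}{18} = - \frac{415}{234} \approx -1.7735$)
$\left(-14 + O\right) \left(\left(-1\right) 15\right) = \left(-14 - \frac{415}{234}\right) \left(\left(-1\right) 15\right) = \left(- \frac{3691}{234}\right) \left(-15\right) = \frac{18455}{78}$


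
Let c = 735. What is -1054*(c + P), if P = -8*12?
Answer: -673506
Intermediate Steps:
P = -96
-1054*(c + P) = -1054*(735 - 96) = -1054*639 = -673506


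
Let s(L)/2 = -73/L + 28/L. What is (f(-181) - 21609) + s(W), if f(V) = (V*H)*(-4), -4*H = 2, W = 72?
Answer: -87889/4 ≈ -21972.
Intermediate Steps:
s(L) = -90/L (s(L) = 2*(-73/L + 28/L) = 2*(-45/L) = -90/L)
H = -½ (H = -¼*2 = -½ ≈ -0.50000)
f(V) = 2*V (f(V) = (V*(-½))*(-4) = -V/2*(-4) = 2*V)
(f(-181) - 21609) + s(W) = (2*(-181) - 21609) - 90/72 = (-362 - 21609) - 90*1/72 = -21971 - 5/4 = -87889/4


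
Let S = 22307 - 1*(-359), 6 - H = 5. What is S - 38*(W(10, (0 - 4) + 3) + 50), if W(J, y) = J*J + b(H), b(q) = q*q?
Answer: 16928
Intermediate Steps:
H = 1 (H = 6 - 1*5 = 6 - 5 = 1)
b(q) = q²
W(J, y) = 1 + J² (W(J, y) = J*J + 1² = J² + 1 = 1 + J²)
S = 22666 (S = 22307 + 359 = 22666)
S - 38*(W(10, (0 - 4) + 3) + 50) = 22666 - 38*((1 + 10²) + 50) = 22666 - 38*((1 + 100) + 50) = 22666 - 38*(101 + 50) = 22666 - 38*151 = 22666 - 5738 = 16928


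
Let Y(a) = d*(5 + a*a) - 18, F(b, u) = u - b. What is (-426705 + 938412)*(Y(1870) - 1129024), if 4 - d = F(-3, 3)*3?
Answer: -25629209430384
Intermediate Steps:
d = -14 (d = 4 - (3 - 1*(-3))*3 = 4 - (3 + 3)*3 = 4 - 6*3 = 4 - 1*18 = 4 - 18 = -14)
Y(a) = -88 - 14*a² (Y(a) = -14*(5 + a*a) - 18 = -14*(5 + a²) - 18 = (-70 - 14*a²) - 18 = -88 - 14*a²)
(-426705 + 938412)*(Y(1870) - 1129024) = (-426705 + 938412)*((-88 - 14*1870²) - 1129024) = 511707*((-88 - 14*3496900) - 1129024) = 511707*((-88 - 48956600) - 1129024) = 511707*(-48956688 - 1129024) = 511707*(-50085712) = -25629209430384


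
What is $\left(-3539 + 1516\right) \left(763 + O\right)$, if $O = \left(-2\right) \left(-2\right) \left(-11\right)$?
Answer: $-1454537$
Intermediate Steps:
$O = -44$ ($O = 4 \left(-11\right) = -44$)
$\left(-3539 + 1516\right) \left(763 + O\right) = \left(-3539 + 1516\right) \left(763 - 44\right) = \left(-2023\right) 719 = -1454537$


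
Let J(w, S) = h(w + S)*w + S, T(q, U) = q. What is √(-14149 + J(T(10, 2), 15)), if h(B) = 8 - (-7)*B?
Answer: 4*I*√769 ≈ 110.92*I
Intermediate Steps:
h(B) = 8 + 7*B
J(w, S) = S + w*(8 + 7*S + 7*w) (J(w, S) = (8 + 7*(w + S))*w + S = (8 + 7*(S + w))*w + S = (8 + (7*S + 7*w))*w + S = (8 + 7*S + 7*w)*w + S = w*(8 + 7*S + 7*w) + S = S + w*(8 + 7*S + 7*w))
√(-14149 + J(T(10, 2), 15)) = √(-14149 + (15 + 10*(8 + 7*15 + 7*10))) = √(-14149 + (15 + 10*(8 + 105 + 70))) = √(-14149 + (15 + 10*183)) = √(-14149 + (15 + 1830)) = √(-14149 + 1845) = √(-12304) = 4*I*√769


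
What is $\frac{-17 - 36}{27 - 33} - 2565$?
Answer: $- \frac{15337}{6} \approx -2556.2$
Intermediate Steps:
$\frac{-17 - 36}{27 - 33} - 2565 = - \frac{53}{-6} - 2565 = \left(-53\right) \left(- \frac{1}{6}\right) - 2565 = \frac{53}{6} - 2565 = - \frac{15337}{6}$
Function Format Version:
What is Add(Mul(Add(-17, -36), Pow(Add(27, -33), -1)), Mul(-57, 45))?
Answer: Rational(-15337, 6) ≈ -2556.2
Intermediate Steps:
Add(Mul(Add(-17, -36), Pow(Add(27, -33), -1)), Mul(-57, 45)) = Add(Mul(-53, Pow(-6, -1)), -2565) = Add(Mul(-53, Rational(-1, 6)), -2565) = Add(Rational(53, 6), -2565) = Rational(-15337, 6)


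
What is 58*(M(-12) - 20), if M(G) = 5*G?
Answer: -4640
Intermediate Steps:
58*(M(-12) - 20) = 58*(5*(-12) - 20) = 58*(-60 - 20) = 58*(-80) = -4640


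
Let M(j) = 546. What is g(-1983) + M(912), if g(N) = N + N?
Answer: -3420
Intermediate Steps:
g(N) = 2*N
g(-1983) + M(912) = 2*(-1983) + 546 = -3966 + 546 = -3420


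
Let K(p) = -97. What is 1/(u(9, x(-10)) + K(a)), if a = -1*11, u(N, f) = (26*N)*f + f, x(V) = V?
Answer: -1/2447 ≈ -0.00040866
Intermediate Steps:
u(N, f) = f + 26*N*f (u(N, f) = 26*N*f + f = f + 26*N*f)
a = -11
1/(u(9, x(-10)) + K(a)) = 1/(-10*(1 + 26*9) - 97) = 1/(-10*(1 + 234) - 97) = 1/(-10*235 - 97) = 1/(-2350 - 97) = 1/(-2447) = -1/2447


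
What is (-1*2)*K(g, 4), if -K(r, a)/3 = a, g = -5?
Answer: 24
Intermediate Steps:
K(r, a) = -3*a
(-1*2)*K(g, 4) = (-1*2)*(-3*4) = -2*(-12) = 24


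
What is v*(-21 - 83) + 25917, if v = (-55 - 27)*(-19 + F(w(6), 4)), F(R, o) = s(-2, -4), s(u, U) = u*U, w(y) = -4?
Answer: -67891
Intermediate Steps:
s(u, U) = U*u
F(R, o) = 8 (F(R, o) = -4*(-2) = 8)
v = 902 (v = (-55 - 27)*(-19 + 8) = -82*(-11) = 902)
v*(-21 - 83) + 25917 = 902*(-21 - 83) + 25917 = 902*(-104) + 25917 = -93808 + 25917 = -67891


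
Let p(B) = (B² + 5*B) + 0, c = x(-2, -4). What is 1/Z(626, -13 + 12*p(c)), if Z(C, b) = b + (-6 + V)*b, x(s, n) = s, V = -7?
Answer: 1/1020 ≈ 0.00098039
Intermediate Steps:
c = -2
p(B) = B² + 5*B
Z(C, b) = -12*b (Z(C, b) = b + (-6 - 7)*b = b - 13*b = -12*b)
1/Z(626, -13 + 12*p(c)) = 1/(-12*(-13 + 12*(-2*(5 - 2)))) = 1/(-12*(-13 + 12*(-2*3))) = 1/(-12*(-13 + 12*(-6))) = 1/(-12*(-13 - 72)) = 1/(-12*(-85)) = 1/1020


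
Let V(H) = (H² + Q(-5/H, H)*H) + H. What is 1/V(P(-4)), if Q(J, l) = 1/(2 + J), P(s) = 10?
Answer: 3/350 ≈ 0.0085714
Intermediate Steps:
V(H) = H + H² + H/(2 - 5/H) (V(H) = (H² + H/(2 - 5/H)) + H = H + H² + H/(2 - 5/H))
1/V(P(-4)) = 1/(10*(10 + (1 + 10)*(-5 + 2*10))/(-5 + 2*10)) = 1/(10*(10 + 11*(-5 + 20))/(-5 + 20)) = 1/(10*(10 + 11*15)/15) = 1/(10*(1/15)*(10 + 165)) = 1/(10*(1/15)*175) = 1/(350/3) = 3/350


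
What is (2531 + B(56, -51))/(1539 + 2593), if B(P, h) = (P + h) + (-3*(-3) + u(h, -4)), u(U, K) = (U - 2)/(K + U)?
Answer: 35007/56815 ≈ 0.61616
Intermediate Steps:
u(U, K) = (-2 + U)/(K + U)
B(P, h) = 9 + P + h + (-2 + h)/(-4 + h) (B(P, h) = (P + h) + (-3*(-3) + (-2 + h)/(-4 + h)) = (P + h) + (9 + (-2 + h)/(-4 + h)) = 9 + P + h + (-2 + h)/(-4 + h))
(2531 + B(56, -51))/(1539 + 2593) = (2531 + (-2 - 51 + (-4 - 51)*(9 + 56 - 51))/(-4 - 51))/(1539 + 2593) = (2531 + (-2 - 51 - 55*14)/(-55))/4132 = (2531 - (-2 - 51 - 770)/55)*(1/4132) = (2531 - 1/55*(-823))*(1/4132) = (2531 + 823/55)*(1/4132) = (140028/55)*(1/4132) = 35007/56815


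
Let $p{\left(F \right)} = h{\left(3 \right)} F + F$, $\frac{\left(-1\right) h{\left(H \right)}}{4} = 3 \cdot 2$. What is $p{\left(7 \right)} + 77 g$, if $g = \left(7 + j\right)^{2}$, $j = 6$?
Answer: $12852$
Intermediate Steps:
$h{\left(H \right)} = -24$ ($h{\left(H \right)} = - 4 \cdot 3 \cdot 2 = \left(-4\right) 6 = -24$)
$g = 169$ ($g = \left(7 + 6\right)^{2} = 13^{2} = 169$)
$p{\left(F \right)} = - 23 F$ ($p{\left(F \right)} = - 24 F + F = - 23 F$)
$p{\left(7 \right)} + 77 g = \left(-23\right) 7 + 77 \cdot 169 = -161 + 13013 = 12852$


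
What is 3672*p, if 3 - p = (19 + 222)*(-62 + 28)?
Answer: 30099384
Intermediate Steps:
p = 8197 (p = 3 - (19 + 222)*(-62 + 28) = 3 - 241*(-34) = 3 - 1*(-8194) = 3 + 8194 = 8197)
3672*p = 3672*8197 = 30099384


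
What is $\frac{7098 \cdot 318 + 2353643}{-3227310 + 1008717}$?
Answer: $- \frac{4610807}{2218593} \approx -2.0783$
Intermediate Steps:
$\frac{7098 \cdot 318 + 2353643}{-3227310 + 1008717} = \frac{2257164 + 2353643}{-2218593} = 4610807 \left(- \frac{1}{2218593}\right) = - \frac{4610807}{2218593}$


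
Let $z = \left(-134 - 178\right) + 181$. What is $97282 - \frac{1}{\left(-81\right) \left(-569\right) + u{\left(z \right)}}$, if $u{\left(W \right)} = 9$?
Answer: $\frac{4484505635}{46098} \approx 97282.0$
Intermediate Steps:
$z = -131$ ($z = -312 + 181 = -131$)
$97282 - \frac{1}{\left(-81\right) \left(-569\right) + u{\left(z \right)}} = 97282 - \frac{1}{\left(-81\right) \left(-569\right) + 9} = 97282 - \frac{1}{46089 + 9} = 97282 - \frac{1}{46098} = \frac{4484505635}{46098}$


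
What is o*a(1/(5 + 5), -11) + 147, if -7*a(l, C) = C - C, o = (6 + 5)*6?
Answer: 147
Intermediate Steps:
o = 66 (o = 11*6 = 66)
a(l, C) = 0 (a(l, C) = -(C - C)/7 = -1/7*0 = 0)
o*a(1/(5 + 5), -11) + 147 = 66*0 + 147 = 0 + 147 = 147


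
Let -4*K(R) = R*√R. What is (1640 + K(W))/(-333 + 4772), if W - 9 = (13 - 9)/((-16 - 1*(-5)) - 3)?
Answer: 1640/4439 - 61*√427/870044 ≈ 0.36800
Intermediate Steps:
W = 61/7 (W = 9 + (13 - 9)/((-16 - 1*(-5)) - 3) = 9 + 4/((-16 + 5) - 3) = 9 + 4/(-11 - 3) = 9 + 4/(-14) = 9 + 4*(-1/14) = 9 - 2/7 = 61/7 ≈ 8.7143)
K(R) = -R^(3/2)/4 (K(R) = -R*√R/4 = -R^(3/2)/4)
(1640 + K(W))/(-333 + 4772) = (1640 - 61*√427/196)/(-333 + 4772) = (1640 - 61*√427/196)/4439 = (1640 - 61*√427/196)*(1/4439) = 1640/4439 - 61*√427/870044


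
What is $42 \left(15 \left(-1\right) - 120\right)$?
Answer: $-5670$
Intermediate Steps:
$42 \left(15 \left(-1\right) - 120\right) = 42 \left(-15 - 120\right) = 42 \left(-135\right) = -5670$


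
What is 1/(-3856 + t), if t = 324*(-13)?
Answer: -1/8068 ≈ -0.00012395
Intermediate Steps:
t = -4212
1/(-3856 + t) = 1/(-3856 - 4212) = 1/(-8068) = -1/8068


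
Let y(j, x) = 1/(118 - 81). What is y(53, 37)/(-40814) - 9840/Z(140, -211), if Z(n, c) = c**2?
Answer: -14859605641/67231963478 ≈ -0.22102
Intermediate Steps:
y(j, x) = 1/37
y(53, 37)/(-40814) - 9840/Z(140, -211) = (1/37)/(-40814) - 9840/((-211)**2) = (1/37)*(-1/40814) - 9840/44521 = -1/1510118 - 9840*1/44521 = -1/1510118 - 9840/44521 = -14859605641/67231963478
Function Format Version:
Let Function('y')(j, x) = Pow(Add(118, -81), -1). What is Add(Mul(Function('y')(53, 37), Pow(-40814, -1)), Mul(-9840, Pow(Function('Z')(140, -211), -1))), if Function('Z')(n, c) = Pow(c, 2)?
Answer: Rational(-14859605641, 67231963478) ≈ -0.22102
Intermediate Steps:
Function('y')(j, x) = Rational(1, 37) (Function('y')(j, x) = Pow(37, -1) = Rational(1, 37))
Add(Mul(Function('y')(53, 37), Pow(-40814, -1)), Mul(-9840, Pow(Function('Z')(140, -211), -1))) = Add(Mul(Rational(1, 37), Pow(-40814, -1)), Mul(-9840, Pow(Pow(-211, 2), -1))) = Add(Mul(Rational(1, 37), Rational(-1, 40814)), Mul(-9840, Pow(44521, -1))) = Add(Rational(-1, 1510118), Mul(-9840, Rational(1, 44521))) = Add(Rational(-1, 1510118), Rational(-9840, 44521)) = Rational(-14859605641, 67231963478)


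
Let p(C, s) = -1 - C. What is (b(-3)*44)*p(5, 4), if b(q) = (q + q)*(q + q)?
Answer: -9504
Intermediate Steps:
b(q) = 4*q² (b(q) = (2*q)*(2*q) = 4*q²)
(b(-3)*44)*p(5, 4) = ((4*(-3)²)*44)*(-1 - 1*5) = ((4*9)*44)*(-1 - 5) = (36*44)*(-6) = 1584*(-6) = -9504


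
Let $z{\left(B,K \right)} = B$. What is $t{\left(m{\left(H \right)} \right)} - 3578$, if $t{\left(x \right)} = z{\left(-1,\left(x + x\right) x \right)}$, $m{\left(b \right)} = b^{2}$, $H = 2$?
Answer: $-3579$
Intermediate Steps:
$t{\left(x \right)} = -1$
$t{\left(m{\left(H \right)} \right)} - 3578 = -1 - 3578 = -3579$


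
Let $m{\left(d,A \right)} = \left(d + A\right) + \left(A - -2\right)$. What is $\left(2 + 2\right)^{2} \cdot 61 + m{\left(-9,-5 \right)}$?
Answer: $959$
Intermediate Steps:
$m{\left(d,A \right)} = 2 + d + 2 A$ ($m{\left(d,A \right)} = \left(A + d\right) + \left(A + 2\right) = \left(A + d\right) + \left(2 + A\right) = 2 + d + 2 A$)
$\left(2 + 2\right)^{2} \cdot 61 + m{\left(-9,-5 \right)} = \left(2 + 2\right)^{2} \cdot 61 + \left(2 - 9 + 2 \left(-5\right)\right) = 4^{2} \cdot 61 - 17 = 16 \cdot 61 - 17 = 976 - 17 = 959$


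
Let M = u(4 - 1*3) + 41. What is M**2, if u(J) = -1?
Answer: 1600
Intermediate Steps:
M = 40 (M = -1 + 41 = 40)
M**2 = 40**2 = 1600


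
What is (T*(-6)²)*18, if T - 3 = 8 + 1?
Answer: 7776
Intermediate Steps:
T = 12 (T = 3 + (8 + 1) = 3 + 9 = 12)
(T*(-6)²)*18 = (12*(-6)²)*18 = (12*36)*18 = 432*18 = 7776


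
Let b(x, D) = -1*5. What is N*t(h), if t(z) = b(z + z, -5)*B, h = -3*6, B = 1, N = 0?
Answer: 0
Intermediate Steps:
b(x, D) = -5
h = -18
t(z) = -5 (t(z) = -5*1 = -5)
N*t(h) = 0*(-5) = 0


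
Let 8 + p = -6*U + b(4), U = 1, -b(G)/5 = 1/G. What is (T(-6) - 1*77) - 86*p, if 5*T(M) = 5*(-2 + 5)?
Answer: 2475/2 ≈ 1237.5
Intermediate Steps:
b(G) = -5/G
T(M) = 3 (T(M) = (5*(-2 + 5))/5 = (5*3)/5 = (1/5)*15 = 3)
p = -61/4 (p = -8 + (-6*1 - 5/4) = -8 + (-6 - 5*1/4) = -8 + (-6 - 5/4) = -8 - 29/4 = -61/4 ≈ -15.250)
(T(-6) - 1*77) - 86*p = (3 - 1*77) - 86*(-61/4) = (3 - 77) + 2623/2 = -74 + 2623/2 = 2475/2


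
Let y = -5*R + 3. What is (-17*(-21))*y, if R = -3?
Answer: 6426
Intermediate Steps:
y = 18 (y = -5*(-3) + 3 = 15 + 3 = 18)
(-17*(-21))*y = -17*(-21)*18 = 357*18 = 6426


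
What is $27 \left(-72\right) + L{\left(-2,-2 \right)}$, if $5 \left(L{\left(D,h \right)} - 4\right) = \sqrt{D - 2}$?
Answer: $-1940 + \frac{2 i}{5} \approx -1940.0 + 0.4 i$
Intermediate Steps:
$L{\left(D,h \right)} = 4 + \frac{\sqrt{-2 + D}}{5}$ ($L{\left(D,h \right)} = 4 + \frac{\sqrt{D - 2}}{5} = 4 + \frac{\sqrt{-2 + D}}{5}$)
$27 \left(-72\right) + L{\left(-2,-2 \right)} = 27 \left(-72\right) + \left(4 + \frac{\sqrt{-2 - 2}}{5}\right) = -1944 + \left(4 + \frac{\sqrt{-4}}{5}\right) = -1944 + \left(4 + \frac{2 i}{5}\right) = -1940 + \frac{2 i}{5}$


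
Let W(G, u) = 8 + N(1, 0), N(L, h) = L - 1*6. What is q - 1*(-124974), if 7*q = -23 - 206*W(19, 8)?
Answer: 874177/7 ≈ 1.2488e+5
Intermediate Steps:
N(L, h) = -6 + L (N(L, h) = L - 6 = -6 + L)
W(G, u) = 3 (W(G, u) = 8 + (-6 + 1) = 8 - 5 = 3)
q = -641/7 (q = (-23 - 206*3)/7 = (-23 - 618)/7 = (⅐)*(-641) = -641/7 ≈ -91.571)
q - 1*(-124974) = -641/7 - 1*(-124974) = -641/7 + 124974 = 874177/7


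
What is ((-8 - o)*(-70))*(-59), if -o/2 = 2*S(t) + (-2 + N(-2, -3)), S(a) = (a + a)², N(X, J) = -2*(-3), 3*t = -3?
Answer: 66080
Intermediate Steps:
t = -1 (t = (⅓)*(-3) = -1)
N(X, J) = 6
S(a) = 4*a² (S(a) = (2*a)² = 4*a²)
o = -24 (o = -2*(2*(4*(-1)²) + (-2 + 6)) = -2*(2*(4*1) + 4) = -2*(2*4 + 4) = -2*(8 + 4) = -2*12 = -24)
((-8 - o)*(-70))*(-59) = ((-8 - 1*(-24))*(-70))*(-59) = ((-8 + 24)*(-70))*(-59) = (16*(-70))*(-59) = -1120*(-59) = 66080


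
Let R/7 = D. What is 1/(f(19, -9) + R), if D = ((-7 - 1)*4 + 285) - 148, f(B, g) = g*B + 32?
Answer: 1/596 ≈ 0.0016779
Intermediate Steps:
f(B, g) = 32 + B*g (f(B, g) = B*g + 32 = 32 + B*g)
D = 105 (D = (-8*4 + 285) - 148 = (-32 + 285) - 148 = 253 - 148 = 105)
R = 735 (R = 7*105 = 735)
1/(f(19, -9) + R) = 1/((32 + 19*(-9)) + 735) = 1/((32 - 171) + 735) = 1/(-139 + 735) = 1/596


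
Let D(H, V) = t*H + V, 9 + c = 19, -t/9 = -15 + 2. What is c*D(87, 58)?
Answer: 102370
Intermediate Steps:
t = 117 (t = -9*(-15 + 2) = -9*(-13) = 117)
c = 10 (c = -9 + 19 = 10)
D(H, V) = V + 117*H (D(H, V) = 117*H + V = V + 117*H)
c*D(87, 58) = 10*(58 + 117*87) = 10*(58 + 10179) = 10*10237 = 102370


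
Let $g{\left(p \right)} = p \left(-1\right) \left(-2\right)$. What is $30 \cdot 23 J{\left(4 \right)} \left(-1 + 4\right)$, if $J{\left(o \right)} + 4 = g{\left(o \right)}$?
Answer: $8280$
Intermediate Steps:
$g{\left(p \right)} = 2 p$ ($g{\left(p \right)} = - p \left(-2\right) = 2 p$)
$J{\left(o \right)} = -4 + 2 o$
$30 \cdot 23 J{\left(4 \right)} \left(-1 + 4\right) = 30 \cdot 23 \left(-4 + 2 \cdot 4\right) \left(-1 + 4\right) = 690 \left(-4 + 8\right) 3 = 690 \cdot 4 \cdot 3 = 690 \cdot 12 = 8280$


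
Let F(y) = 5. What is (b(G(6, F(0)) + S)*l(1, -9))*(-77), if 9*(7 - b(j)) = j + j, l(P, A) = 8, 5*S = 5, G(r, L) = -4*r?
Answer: -67144/9 ≈ -7460.4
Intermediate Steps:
S = 1 (S = (1/5)*5 = 1)
b(j) = 7 - 2*j/9 (b(j) = 7 - (j + j)/9 = 7 - 2*j/9)
(b(G(6, F(0)) + S)*l(1, -9))*(-77) = ((7 - 2*(-4*6 + 1)/9)*8)*(-77) = ((7 - 2*(-24 + 1)/9)*8)*(-77) = ((7 - 2/9*(-23))*8)*(-77) = ((7 + 46/9)*8)*(-77) = ((109/9)*8)*(-77) = (872/9)*(-77) = -67144/9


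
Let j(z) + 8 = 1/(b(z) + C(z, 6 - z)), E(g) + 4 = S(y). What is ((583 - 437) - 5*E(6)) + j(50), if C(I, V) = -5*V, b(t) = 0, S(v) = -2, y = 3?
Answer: 36961/220 ≈ 168.00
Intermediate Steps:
E(g) = -6 (E(g) = -4 - 2 = -6)
j(z) = -8 + 1/(-30 + 5*z) (j(z) = -8 + 1/(0 - 5*(6 - z)) = -8 + 1/(0 + (-30 + 5*z)) = -8 + 1/(-30 + 5*z))
((583 - 437) - 5*E(6)) + j(50) = ((583 - 437) - 5*(-6)) + (241 - 40*50)/(5*(-6 + 50)) = (146 + 30) + (1/5)*(241 - 2000)/44 = 176 + (1/5)*(1/44)*(-1759) = 176 - 1759/220 = 36961/220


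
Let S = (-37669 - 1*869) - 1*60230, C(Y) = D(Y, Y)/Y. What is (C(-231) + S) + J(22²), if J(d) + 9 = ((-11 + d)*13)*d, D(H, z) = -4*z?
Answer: 2877335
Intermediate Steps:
J(d) = -9 + d*(-143 + 13*d) (J(d) = -9 + ((-11 + d)*13)*d = -9 + (-143 + 13*d)*d = -9 + d*(-143 + 13*d))
C(Y) = -4 (C(Y) = (-4*Y)/Y = -4)
S = -98768 (S = (-37669 - 869) - 60230 = -38538 - 60230 = -98768)
(C(-231) + S) + J(22²) = (-4 - 98768) + (-9 - 143*22² + 13*(22²)²) = -98772 + (-9 - 143*484 + 13*484²) = -98772 + (-9 - 69212 + 13*234256) = -98772 + (-9 - 69212 + 3045328) = -98772 + 2976107 = 2877335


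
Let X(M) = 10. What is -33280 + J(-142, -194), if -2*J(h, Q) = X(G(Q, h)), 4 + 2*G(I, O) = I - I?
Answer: -33285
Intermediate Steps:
G(I, O) = -2 (G(I, O) = -2 + (I - I)/2 = -2 + (½)*0 = -2 + 0 = -2)
J(h, Q) = -5 (J(h, Q) = -½*10 = -5)
-33280 + J(-142, -194) = -33280 - 5 = -33285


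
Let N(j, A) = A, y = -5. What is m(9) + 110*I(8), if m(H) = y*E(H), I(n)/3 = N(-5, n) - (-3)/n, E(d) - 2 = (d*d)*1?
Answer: 9395/4 ≈ 2348.8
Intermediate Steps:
E(d) = 2 + d**2 (E(d) = 2 + (d*d)*1 = 2 + d**2*1 = 2 + d**2)
I(n) = 3*n + 9/n (I(n) = 3*(n - (-3)/n) = 3*(n + 3/n) = 3*n + 9/n)
m(H) = -10 - 5*H**2 (m(H) = -5*(2 + H**2) = -10 - 5*H**2)
m(9) + 110*I(8) = (-10 - 5*9**2) + 110*(3*8 + 9/8) = (-10 - 5*81) + 110*(24 + 9*(1/8)) = (-10 - 405) + 110*(24 + 9/8) = -415 + 110*(201/8) = -415 + 11055/4 = 9395/4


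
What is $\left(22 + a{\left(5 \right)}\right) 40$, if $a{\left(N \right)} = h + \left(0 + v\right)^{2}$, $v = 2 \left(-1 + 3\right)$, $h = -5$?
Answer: $1320$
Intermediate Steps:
$v = 4$ ($v = 2 \cdot 2 = 4$)
$a{\left(N \right)} = 11$ ($a{\left(N \right)} = -5 + \left(0 + 4\right)^{2} = -5 + 4^{2} = -5 + 16 = 11$)
$\left(22 + a{\left(5 \right)}\right) 40 = \left(22 + 11\right) 40 = 33 \cdot 40 = 1320$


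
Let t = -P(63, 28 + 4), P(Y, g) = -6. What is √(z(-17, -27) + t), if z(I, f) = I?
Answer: I*√11 ≈ 3.3166*I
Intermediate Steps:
t = 6 (t = -1*(-6) = 6)
√(z(-17, -27) + t) = √(-17 + 6) = √(-11) = I*√11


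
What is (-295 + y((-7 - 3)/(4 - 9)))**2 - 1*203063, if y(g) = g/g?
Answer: -116627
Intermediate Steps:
y(g) = 1
(-295 + y((-7 - 3)/(4 - 9)))**2 - 1*203063 = (-295 + 1)**2 - 1*203063 = (-294)**2 - 203063 = 86436 - 203063 = -116627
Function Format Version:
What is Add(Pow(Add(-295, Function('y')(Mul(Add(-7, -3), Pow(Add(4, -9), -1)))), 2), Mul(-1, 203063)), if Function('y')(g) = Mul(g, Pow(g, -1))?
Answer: -116627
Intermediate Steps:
Function('y')(g) = 1
Add(Pow(Add(-295, Function('y')(Mul(Add(-7, -3), Pow(Add(4, -9), -1)))), 2), Mul(-1, 203063)) = Add(Pow(Add(-295, 1), 2), Mul(-1, 203063)) = Add(Pow(-294, 2), -203063) = Add(86436, -203063) = -116627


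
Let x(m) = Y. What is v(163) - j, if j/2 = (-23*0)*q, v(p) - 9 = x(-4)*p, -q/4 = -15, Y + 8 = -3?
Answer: -1784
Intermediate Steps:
Y = -11 (Y = -8 - 3 = -11)
x(m) = -11
q = 60 (q = -4*(-15) = 60)
v(p) = 9 - 11*p
j = 0 (j = 2*(-23*0*60) = 2*(0*60) = 2*0 = 0)
v(163) - j = (9 - 11*163) - 1*0 = (9 - 1793) + 0 = -1784 + 0 = -1784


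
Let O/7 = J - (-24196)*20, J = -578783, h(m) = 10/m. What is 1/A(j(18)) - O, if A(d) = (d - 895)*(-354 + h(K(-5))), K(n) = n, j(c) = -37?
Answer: 220323491473/331792 ≈ 6.6404e+5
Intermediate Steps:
A(d) = 318620 - 356*d (A(d) = (d - 895)*(-354 + 10/(-5)) = (-895 + d)*(-354 + 10*(-1/5)) = (-895 + d)*(-354 - 2) = (-895 + d)*(-356) = 318620 - 356*d)
O = -664041 (O = 7*(-578783 - (-24196)*20) = 7*(-578783 - 1*(-483920)) = 7*(-578783 + 483920) = 7*(-94863) = -664041)
1/A(j(18)) - O = 1/(318620 - 356*(-37)) - 1*(-664041) = 1/(318620 + 13172) + 664041 = 1/331792 + 664041 = 220323491473/331792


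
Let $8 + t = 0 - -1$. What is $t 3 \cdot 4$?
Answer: $-84$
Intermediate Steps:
$t = -7$ ($t = -8 + \left(0 - -1\right) = -8 + \left(0 + 1\right) = -8 + 1 = -7$)
$t 3 \cdot 4 = - 7 \cdot 3 \cdot 4 = \left(-7\right) 12 = -84$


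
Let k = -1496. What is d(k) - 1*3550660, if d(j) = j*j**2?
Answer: -3351622596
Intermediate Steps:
d(j) = j**3
d(k) - 1*3550660 = (-1496)**3 - 1*3550660 = -3348071936 - 3550660 = -3351622596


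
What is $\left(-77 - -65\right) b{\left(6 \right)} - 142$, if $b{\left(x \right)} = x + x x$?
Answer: $-646$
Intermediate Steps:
$b{\left(x \right)} = x + x^{2}$
$\left(-77 - -65\right) b{\left(6 \right)} - 142 = \left(-77 - -65\right) 6 \left(1 + 6\right) - 142 = \left(-77 + 65\right) 6 \cdot 7 - 142 = \left(-12\right) 42 - 142 = -504 - 142 = -646$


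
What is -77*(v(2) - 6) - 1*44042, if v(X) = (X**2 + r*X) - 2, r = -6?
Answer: -42810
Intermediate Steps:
v(X) = -2 + X**2 - 6*X (v(X) = (X**2 - 6*X) - 2 = -2 + X**2 - 6*X)
-77*(v(2) - 6) - 1*44042 = -77*((-2 + 2**2 - 6*2) - 6) - 1*44042 = -77*((-2 + 4 - 12) - 6) - 44042 = -77*(-10 - 6) - 44042 = -77*(-16) - 44042 = 1232 - 44042 = -42810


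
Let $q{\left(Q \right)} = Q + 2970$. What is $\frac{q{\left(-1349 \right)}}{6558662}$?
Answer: $\frac{1621}{6558662} \approx 0.00024715$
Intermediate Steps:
$q{\left(Q \right)} = 2970 + Q$
$\frac{q{\left(-1349 \right)}}{6558662} = \frac{2970 - 1349}{6558662} = 1621 \cdot \frac{1}{6558662} = \frac{1621}{6558662}$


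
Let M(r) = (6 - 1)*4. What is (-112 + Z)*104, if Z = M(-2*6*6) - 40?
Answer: -13728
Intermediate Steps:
M(r) = 20 (M(r) = 5*4 = 20)
Z = -20 (Z = 20 - 40 = -20)
(-112 + Z)*104 = (-112 - 20)*104 = -132*104 = -13728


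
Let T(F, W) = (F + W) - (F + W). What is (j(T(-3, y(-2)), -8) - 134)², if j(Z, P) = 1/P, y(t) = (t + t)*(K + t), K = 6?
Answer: 1151329/64 ≈ 17990.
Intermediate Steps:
y(t) = 2*t*(6 + t) (y(t) = (t + t)*(6 + t) = (2*t)*(6 + t) = 2*t*(6 + t))
T(F, W) = 0 (T(F, W) = (F + W) + (-F - W) = 0)
(j(T(-3, y(-2)), -8) - 134)² = (1/(-8) - 134)² = (-⅛ - 134)² = (-1073/8)² = 1151329/64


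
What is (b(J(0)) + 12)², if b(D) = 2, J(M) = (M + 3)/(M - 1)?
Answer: 196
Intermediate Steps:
J(M) = (3 + M)/(-1 + M)
(b(J(0)) + 12)² = (2 + 12)² = 14² = 196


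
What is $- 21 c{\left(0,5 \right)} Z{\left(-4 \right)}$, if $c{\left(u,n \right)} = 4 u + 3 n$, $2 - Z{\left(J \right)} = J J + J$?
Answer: $3150$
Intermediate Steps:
$Z{\left(J \right)} = 2 - J - J^{2}$ ($Z{\left(J \right)} = 2 - \left(J J + J\right) = 2 - \left(J^{2} + J\right) = 2 - \left(J + J^{2}\right) = 2 - J - J^{2}$)
$c{\left(u,n \right)} = 3 n + 4 u$
$- 21 c{\left(0,5 \right)} Z{\left(-4 \right)} = - 21 \left(3 \cdot 5 + 4 \cdot 0\right) \left(2 - -4 - \left(-4\right)^{2}\right) = - 21 \left(15 + 0\right) \left(2 + 4 - 16\right) = \left(-21\right) 15 \left(2 + 4 - 16\right) = \left(-315\right) \left(-10\right) = 3150$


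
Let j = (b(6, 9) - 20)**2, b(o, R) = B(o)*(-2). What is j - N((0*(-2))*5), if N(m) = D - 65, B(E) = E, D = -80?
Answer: 1169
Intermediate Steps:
b(o, R) = -2*o (b(o, R) = o*(-2) = -2*o)
j = 1024 (j = (-2*6 - 20)**2 = (-12 - 20)**2 = (-32)**2 = 1024)
N(m) = -145 (N(m) = -80 - 65 = -145)
j - N((0*(-2))*5) = 1024 - 1*(-145) = 1024 + 145 = 1169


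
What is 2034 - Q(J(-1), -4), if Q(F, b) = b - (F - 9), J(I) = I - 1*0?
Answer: 2028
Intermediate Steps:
J(I) = I (J(I) = I + 0 = I)
Q(F, b) = 9 + b - F (Q(F, b) = b - (-9 + F) = b + (9 - F) = 9 + b - F)
2034 - Q(J(-1), -4) = 2034 - (9 - 4 - 1*(-1)) = 2034 - (9 - 4 + 1) = 2034 - 1*6 = 2034 - 6 = 2028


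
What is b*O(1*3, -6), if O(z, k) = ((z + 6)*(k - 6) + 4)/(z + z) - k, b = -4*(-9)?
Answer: -408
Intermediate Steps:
b = 36
O(z, k) = -k + (4 + (-6 + k)*(6 + z))/(2*z) (O(z, k) = ((6 + z)*(-6 + k) + 4)/((2*z)) - k = ((-6 + k)*(6 + z) + 4)*(1/(2*z)) - k = (4 + (-6 + k)*(6 + z))*(1/(2*z)) - k = (4 + (-6 + k)*(6 + z))/(2*z) - k = -k + (4 + (-6 + k)*(6 + z))/(2*z))
b*O(1*3, -6) = 36*((-32 + 6*(-6) - 1*3*(6 - 6))/(2*((1*3)))) = 36*((½)*(-32 - 36 - 1*3*0)/3) = 36*((½)*(⅓)*(-32 - 36 + 0)) = 36*((½)*(⅓)*(-68)) = 36*(-34/3) = -408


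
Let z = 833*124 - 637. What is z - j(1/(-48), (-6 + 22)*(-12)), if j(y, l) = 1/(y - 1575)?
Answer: 7760820703/75601 ≈ 1.0266e+5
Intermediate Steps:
j(y, l) = 1/(-1575 + y)
z = 102655 (z = 103292 - 637 = 102655)
z - j(1/(-48), (-6 + 22)*(-12)) = 102655 - 1/(-1575 + 1/(-48)) = 102655 - 1/(-1575 - 1/48) = 102655 - 1/(-75601/48) = 102655 - 1*(-48/75601) = 102655 + 48/75601 = 7760820703/75601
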